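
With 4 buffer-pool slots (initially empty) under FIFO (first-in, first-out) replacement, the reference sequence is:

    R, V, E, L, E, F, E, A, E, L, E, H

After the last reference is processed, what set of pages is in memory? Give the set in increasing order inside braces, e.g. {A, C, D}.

R: fault, frames (R)
V: fault, frames (R V)
E: fault, frames (R V E)
L: fault, frames (R V E L)
E: hit
F: fault, evict R, frames (V E L F)
E: hit
A: fault, evict V, frames (E L F A)
E: hit
L: hit
E: hit
H: fault, evict E, frames (L F A H)

{A, F, H, L}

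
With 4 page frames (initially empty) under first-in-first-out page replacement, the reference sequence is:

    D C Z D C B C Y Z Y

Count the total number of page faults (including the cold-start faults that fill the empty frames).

D: miss, frames (D)
C: miss, frames (D C)
Z: miss, frames (D C Z)
D: hit
C: hit
B: miss, frames (D C Z B)
C: hit
Y: miss, evict D, frames (C Z B Y)
Z: hit
Y: hit
Page faults: 5.

5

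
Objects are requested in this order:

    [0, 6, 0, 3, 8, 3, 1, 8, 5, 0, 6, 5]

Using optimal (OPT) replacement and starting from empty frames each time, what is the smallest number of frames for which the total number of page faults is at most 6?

4

f=1: 12 faults
f=2: 8 faults
f=3: 7 faults
f=4: 6 faults
f=5: 6 faults
f=6: 6 faults
Smallest f with faults ≤ 6 is 4.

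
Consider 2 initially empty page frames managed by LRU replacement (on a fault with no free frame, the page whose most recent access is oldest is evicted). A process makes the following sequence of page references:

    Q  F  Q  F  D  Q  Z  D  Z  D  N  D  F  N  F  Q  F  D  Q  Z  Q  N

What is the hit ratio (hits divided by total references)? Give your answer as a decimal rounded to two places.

Q -> miss, frames {Q}
F -> miss, frames {Q,F}
Q -> hit
F -> hit
D -> miss, evict Q, frames {F,D}
Q -> miss, evict F, frames {D,Q}
Z -> miss, evict D, frames {Q,Z}
D -> miss, evict Q, frames {Z,D}
Z -> hit
D -> hit
N -> miss, evict Z, frames {D,N}
D -> hit
F -> miss, evict N, frames {D,F}
N -> miss, evict D, frames {F,N}
F -> hit
Q -> miss, evict N, frames {F,Q}
F -> hit
D -> miss, evict Q, frames {F,D}
Q -> miss, evict F, frames {D,Q}
Z -> miss, evict D, frames {Q,Z}
Q -> hit
N -> miss, evict Z, frames {Q,N}
Hits: 8 of 22 references → 8/22 = 0.3636.

0.36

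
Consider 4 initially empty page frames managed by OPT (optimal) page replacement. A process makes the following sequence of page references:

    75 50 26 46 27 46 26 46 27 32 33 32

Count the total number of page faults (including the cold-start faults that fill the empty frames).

75 -> fault, frames {75}
50 -> fault, frames {75,50}
26 -> fault, frames {75,50,26}
46 -> fault, frames {75,50,26,46}
27 -> fault, evict 50, frames {75,26,46,27}
46 -> hit
26 -> hit
46 -> hit
27 -> hit
32 -> fault, evict 27, frames {75,26,46,32}
33 -> fault, evict 46, frames {75,26,32,33}
32 -> hit
Page faults: 7.

7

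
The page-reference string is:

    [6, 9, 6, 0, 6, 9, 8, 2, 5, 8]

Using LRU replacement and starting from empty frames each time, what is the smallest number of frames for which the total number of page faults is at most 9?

2

f=1: 10 faults
f=2: 8 faults
f=3: 6 faults
f=4: 6 faults
f=5: 6 faults
f=6: 6 faults
Smallest f with faults ≤ 9 is 2.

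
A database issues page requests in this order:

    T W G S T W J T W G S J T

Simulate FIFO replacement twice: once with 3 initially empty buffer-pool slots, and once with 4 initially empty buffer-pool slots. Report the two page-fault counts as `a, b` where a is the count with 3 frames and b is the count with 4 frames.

3 frames: F F F F F F F . . F F . F → 10 faults.
4 frames: F F F F . . F F F F F F F → 11 faults.
11 > 10: adding a frame increased faults — Belady's anomaly.

10, 11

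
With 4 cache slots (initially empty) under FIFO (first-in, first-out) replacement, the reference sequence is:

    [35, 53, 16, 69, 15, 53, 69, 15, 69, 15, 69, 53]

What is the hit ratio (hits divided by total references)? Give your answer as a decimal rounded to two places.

0.58

35 → miss, frames [35]
53 → miss, frames [35, 53]
16 → miss, frames [35, 53, 16]
69 → miss, frames [35, 53, 16, 69]
15 → miss, evict 35, frames [53, 16, 69, 15]
53 → hit
69 → hit
15 → hit
69 → hit
15 → hit
69 → hit
53 → hit
Hits: 7 of 12 references → 7/12 = 0.5833.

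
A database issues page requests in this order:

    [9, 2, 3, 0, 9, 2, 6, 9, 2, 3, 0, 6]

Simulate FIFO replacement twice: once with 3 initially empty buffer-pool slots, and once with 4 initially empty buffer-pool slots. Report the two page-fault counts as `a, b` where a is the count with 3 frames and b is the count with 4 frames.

9, 10

3 frames: F F F F F F F . . F F . → 9 faults.
4 frames: F F F F . . F F F F F F → 10 faults.
10 > 9: adding a frame increased faults — Belady's anomaly.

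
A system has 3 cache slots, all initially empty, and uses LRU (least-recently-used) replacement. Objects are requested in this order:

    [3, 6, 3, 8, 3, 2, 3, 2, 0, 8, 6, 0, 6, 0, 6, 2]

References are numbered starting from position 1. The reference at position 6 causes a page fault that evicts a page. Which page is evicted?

6

pos 1: 3 → miss, frames (3)
pos 2: 6 → miss, frames (3 6)
pos 3: 3 → hit
pos 4: 8 → miss, frames (6 3 8)
pos 5: 3 → hit
pos 6: 2 → miss, evict 6, frames (8 3 2)
At position 6, page 6 is evicted.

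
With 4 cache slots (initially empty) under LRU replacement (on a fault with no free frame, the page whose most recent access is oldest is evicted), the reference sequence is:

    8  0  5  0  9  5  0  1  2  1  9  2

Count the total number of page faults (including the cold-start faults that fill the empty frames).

7

8 -> miss, frames [8]
0 -> miss, frames [8, 0]
5 -> miss, frames [8, 0, 5]
0 -> hit
9 -> miss, frames [8, 5, 0, 9]
5 -> hit
0 -> hit
1 -> miss, evict 8, frames [9, 5, 0, 1]
2 -> miss, evict 9, frames [5, 0, 1, 2]
1 -> hit
9 -> miss, evict 5, frames [0, 2, 1, 9]
2 -> hit
Page faults: 7.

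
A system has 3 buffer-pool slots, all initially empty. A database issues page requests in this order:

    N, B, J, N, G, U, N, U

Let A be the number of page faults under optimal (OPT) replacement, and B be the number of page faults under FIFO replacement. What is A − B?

Under OPT: F F F . F F . . → 5 faults.
Under FIFO: F F F . F F F . → 6 faults.
A − B = 5 − 6 = -1.

-1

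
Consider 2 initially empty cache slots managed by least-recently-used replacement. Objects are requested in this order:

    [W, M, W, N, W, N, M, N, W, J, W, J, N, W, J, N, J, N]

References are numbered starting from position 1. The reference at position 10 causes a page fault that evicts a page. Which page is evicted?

N

pos 1: W → fault, frames (W)
pos 2: M → fault, frames (W M)
pos 3: W → hit
pos 4: N → fault, evict M, frames (W N)
pos 5: W → hit
pos 6: N → hit
pos 7: M → fault, evict W, frames (N M)
pos 8: N → hit
pos 9: W → fault, evict M, frames (N W)
pos 10: J → fault, evict N, frames (W J)
At position 10, page N is evicted.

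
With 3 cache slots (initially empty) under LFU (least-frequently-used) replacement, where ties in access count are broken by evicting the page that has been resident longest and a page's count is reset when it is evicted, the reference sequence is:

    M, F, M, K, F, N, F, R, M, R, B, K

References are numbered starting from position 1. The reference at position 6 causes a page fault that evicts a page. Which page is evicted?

K

pos 1: M → miss, frames {M}
pos 2: F → miss, frames {M,F}
pos 3: M → hit
pos 4: K → miss, frames {M,F,K}
pos 5: F → hit
pos 6: N → miss, evict K, frames {M,F,N}
At position 6, page K is evicted.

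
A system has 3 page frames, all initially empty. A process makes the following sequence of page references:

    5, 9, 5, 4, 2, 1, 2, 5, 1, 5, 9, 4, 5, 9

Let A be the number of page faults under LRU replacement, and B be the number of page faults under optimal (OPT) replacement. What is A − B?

1

Under LRU: F F . F F F . F . . F F . . → 8 faults.
Under OPT: F F . F F F . . . . F F . . → 7 faults.
A − B = 8 − 7 = 1.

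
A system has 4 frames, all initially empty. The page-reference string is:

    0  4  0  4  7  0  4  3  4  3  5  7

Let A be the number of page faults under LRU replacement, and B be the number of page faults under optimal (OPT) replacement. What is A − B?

Under LRU: F F . . F . . F . . F F → 6 faults.
Under OPT: F F . . F . . F . . F . → 5 faults.
A − B = 6 − 5 = 1.

1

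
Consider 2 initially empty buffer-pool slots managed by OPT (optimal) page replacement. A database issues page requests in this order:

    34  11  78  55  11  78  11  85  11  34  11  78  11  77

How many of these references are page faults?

34 -> fault, frames [34]
11 -> fault, frames [34, 11]
78 -> fault, evict 34, frames [11, 78]
55 -> fault, evict 78, frames [11, 55]
11 -> hit
78 -> fault, evict 55, frames [11, 78]
11 -> hit
85 -> fault, evict 78, frames [11, 85]
11 -> hit
34 -> fault, evict 85, frames [11, 34]
11 -> hit
78 -> fault, evict 34, frames [11, 78]
11 -> hit
77 -> fault, evict 78, frames [11, 77]
Page faults: 9.

9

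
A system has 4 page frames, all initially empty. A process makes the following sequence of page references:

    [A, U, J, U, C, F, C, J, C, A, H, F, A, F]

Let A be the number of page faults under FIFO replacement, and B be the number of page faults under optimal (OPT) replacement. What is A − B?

Under FIFO: F F F . F F . . . F F . . . → 7 faults.
Under OPT: F F F . F F . . . . F . . . → 6 faults.
A − B = 7 − 6 = 1.

1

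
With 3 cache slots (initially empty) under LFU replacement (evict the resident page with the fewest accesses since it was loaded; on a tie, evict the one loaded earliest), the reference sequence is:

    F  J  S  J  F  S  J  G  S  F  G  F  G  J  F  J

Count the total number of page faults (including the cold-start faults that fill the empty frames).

F -> miss, frames {F}
J -> miss, frames {F,J}
S -> miss, frames {F,J,S}
J -> hit
F -> hit
S -> hit
J -> hit
G -> miss, evict F, frames {J,S,G}
S -> hit
F -> miss, evict G, frames {J,S,F}
G -> miss, evict F, frames {J,S,G}
F -> miss, evict G, frames {J,S,F}
G -> miss, evict F, frames {J,S,G}
J -> hit
F -> miss, evict G, frames {J,S,F}
J -> hit
Page faults: 9.

9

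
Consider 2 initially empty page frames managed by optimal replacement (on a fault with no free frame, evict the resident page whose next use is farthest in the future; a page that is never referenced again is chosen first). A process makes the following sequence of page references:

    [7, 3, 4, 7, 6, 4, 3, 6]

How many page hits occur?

3

7: miss, frames [7]
3: miss, frames [7, 3]
4: miss, evict 3, frames [7, 4]
7: hit
6: miss, evict 7, frames [4, 6]
4: hit
3: miss, evict 4, frames [6, 3]
6: hit
Hits: 3.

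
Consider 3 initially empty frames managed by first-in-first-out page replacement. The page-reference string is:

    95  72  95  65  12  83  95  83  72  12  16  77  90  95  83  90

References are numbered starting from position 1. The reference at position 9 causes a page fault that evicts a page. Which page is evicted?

12

pos 1: 95 → fault, frames (95)
pos 2: 72 → fault, frames (95 72)
pos 3: 95 → hit
pos 4: 65 → fault, frames (95 72 65)
pos 5: 12 → fault, evict 95, frames (72 65 12)
pos 6: 83 → fault, evict 72, frames (65 12 83)
pos 7: 95 → fault, evict 65, frames (12 83 95)
pos 8: 83 → hit
pos 9: 72 → fault, evict 12, frames (83 95 72)
At position 9, page 12 is evicted.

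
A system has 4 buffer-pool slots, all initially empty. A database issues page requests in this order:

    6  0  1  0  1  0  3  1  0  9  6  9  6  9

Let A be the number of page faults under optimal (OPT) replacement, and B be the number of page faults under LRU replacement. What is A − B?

-1

Under OPT: F F F . . . F . . F . . . . → 5 faults.
Under LRU: F F F . . . F . . F F . . . → 6 faults.
A − B = 5 − 6 = -1.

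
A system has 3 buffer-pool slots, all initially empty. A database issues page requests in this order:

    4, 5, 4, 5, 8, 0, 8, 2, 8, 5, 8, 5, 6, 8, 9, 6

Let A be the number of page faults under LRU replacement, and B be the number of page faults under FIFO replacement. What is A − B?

-1

Under LRU: F F . . F F . F . F . . F . F . → 8 faults.
Under FIFO: F F . . F F . F . F F . F . F . → 9 faults.
A − B = 8 − 9 = -1.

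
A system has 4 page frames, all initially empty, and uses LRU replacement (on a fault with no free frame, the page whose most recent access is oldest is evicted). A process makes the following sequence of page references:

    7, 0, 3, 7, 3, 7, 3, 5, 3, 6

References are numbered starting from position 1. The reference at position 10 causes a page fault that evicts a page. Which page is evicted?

pos 1: 7 -> fault, frames [7]
pos 2: 0 -> fault, frames [7, 0]
pos 3: 3 -> fault, frames [7, 0, 3]
pos 4: 7 -> hit
pos 5: 3 -> hit
pos 6: 7 -> hit
pos 7: 3 -> hit
pos 8: 5 -> fault, frames [0, 7, 3, 5]
pos 9: 3 -> hit
pos 10: 6 -> fault, evict 0, frames [7, 5, 3, 6]
At position 10, page 0 is evicted.

0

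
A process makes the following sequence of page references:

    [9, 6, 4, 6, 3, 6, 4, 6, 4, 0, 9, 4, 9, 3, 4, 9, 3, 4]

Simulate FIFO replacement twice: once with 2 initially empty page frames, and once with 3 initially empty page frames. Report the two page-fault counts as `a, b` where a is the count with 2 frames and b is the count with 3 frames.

2 frames: F F F . F F F . . F F F . F . F . F → 12 faults.
3 frames: F F F . F . . . . F F F . F . . . . → 8 faults.
8 < 12: adding a frame reduced faults, as is typical.

12, 8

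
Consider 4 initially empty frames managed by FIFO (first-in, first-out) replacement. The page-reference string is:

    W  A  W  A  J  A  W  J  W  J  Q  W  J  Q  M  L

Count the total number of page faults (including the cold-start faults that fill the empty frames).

W: fault, frames [W]
A: fault, frames [W, A]
W: hit
A: hit
J: fault, frames [W, A, J]
A: hit
W: hit
J: hit
W: hit
J: hit
Q: fault, frames [W, A, J, Q]
W: hit
J: hit
Q: hit
M: fault, evict W, frames [A, J, Q, M]
L: fault, evict A, frames [J, Q, M, L]
Page faults: 6.

6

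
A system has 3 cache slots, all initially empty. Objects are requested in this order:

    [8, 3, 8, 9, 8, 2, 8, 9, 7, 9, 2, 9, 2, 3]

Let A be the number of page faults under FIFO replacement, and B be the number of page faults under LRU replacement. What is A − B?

2

Under FIFO: F F . F . F F . F F F . . F → 9 faults.
Under LRU: F F . F . F . . F . F . . F → 7 faults.
A − B = 9 − 7 = 2.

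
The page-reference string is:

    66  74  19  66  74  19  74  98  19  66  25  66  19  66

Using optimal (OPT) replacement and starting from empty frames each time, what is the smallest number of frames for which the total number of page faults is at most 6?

f=1: 14 faults
f=2: 8 faults
f=3: 5 faults
f=4: 5 faults
f=5: 5 faults
Smallest f with faults ≤ 6 is 3.

3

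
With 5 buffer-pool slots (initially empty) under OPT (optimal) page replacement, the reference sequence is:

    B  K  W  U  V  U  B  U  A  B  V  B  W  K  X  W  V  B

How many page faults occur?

7

B → miss, frames {B}
K → miss, frames {B,K}
W → miss, frames {B,K,W}
U → miss, frames {B,K,W,U}
V → miss, frames {B,K,W,U,V}
U → hit
B → hit
U → hit
A → miss, evict U, frames {B,K,W,V,A}
B → hit
V → hit
B → hit
W → hit
K → hit
X → miss, evict A, frames {B,K,W,V,X}
W → hit
V → hit
B → hit
Page faults: 7.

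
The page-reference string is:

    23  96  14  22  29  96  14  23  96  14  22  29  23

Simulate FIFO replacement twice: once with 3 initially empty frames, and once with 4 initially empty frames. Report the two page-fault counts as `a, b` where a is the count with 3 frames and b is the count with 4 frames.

10, 11

3 frames: F F F F F F F F . . F F . → 10 faults.
4 frames: F F F F F . . F F F F F F → 11 faults.
11 > 10: adding a frame increased faults — Belady's anomaly.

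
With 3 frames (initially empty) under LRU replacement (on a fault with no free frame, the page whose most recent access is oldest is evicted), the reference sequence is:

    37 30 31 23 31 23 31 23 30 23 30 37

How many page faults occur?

37 → miss, frames [37]
30 → miss, frames [37, 30]
31 → miss, frames [37, 30, 31]
23 → miss, evict 37, frames [30, 31, 23]
31 → hit
23 → hit
31 → hit
23 → hit
30 → hit
23 → hit
30 → hit
37 → miss, evict 31, frames [23, 30, 37]
Page faults: 5.

5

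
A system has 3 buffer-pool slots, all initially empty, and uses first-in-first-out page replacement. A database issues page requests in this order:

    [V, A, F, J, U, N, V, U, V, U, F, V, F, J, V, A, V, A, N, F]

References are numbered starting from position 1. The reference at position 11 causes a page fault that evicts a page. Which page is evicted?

pos 1: V: miss, frames (V)
pos 2: A: miss, frames (V A)
pos 3: F: miss, frames (V A F)
pos 4: J: miss, evict V, frames (A F J)
pos 5: U: miss, evict A, frames (F J U)
pos 6: N: miss, evict F, frames (J U N)
pos 7: V: miss, evict J, frames (U N V)
pos 8: U: hit
pos 9: V: hit
pos 10: U: hit
pos 11: F: miss, evict U, frames (N V F)
At position 11, page U is evicted.

U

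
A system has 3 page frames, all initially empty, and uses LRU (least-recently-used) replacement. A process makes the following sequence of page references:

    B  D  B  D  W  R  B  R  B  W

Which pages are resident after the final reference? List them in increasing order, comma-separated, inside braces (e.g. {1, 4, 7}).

{B, R, W}

B -> miss, frames {B}
D -> miss, frames {B,D}
B -> hit
D -> hit
W -> miss, frames {B,D,W}
R -> miss, evict B, frames {D,W,R}
B -> miss, evict D, frames {W,R,B}
R -> hit
B -> hit
W -> hit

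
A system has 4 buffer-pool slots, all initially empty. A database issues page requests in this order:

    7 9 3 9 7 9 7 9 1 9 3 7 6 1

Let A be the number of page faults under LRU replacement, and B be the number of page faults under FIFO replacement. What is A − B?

Under LRU: F F F . . . . . F . . . F F → 6 faults.
Under FIFO: F F F . . . . . F . . . F . → 5 faults.
A − B = 6 − 5 = 1.

1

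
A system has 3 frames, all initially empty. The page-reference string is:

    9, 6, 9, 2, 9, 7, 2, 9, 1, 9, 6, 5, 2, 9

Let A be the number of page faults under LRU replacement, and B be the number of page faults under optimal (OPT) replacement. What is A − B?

2

Under LRU: F F . F . F . . F . F F F F → 9 faults.
Under OPT: F F . F . F . . F . F F . . → 7 faults.
A − B = 9 − 7 = 2.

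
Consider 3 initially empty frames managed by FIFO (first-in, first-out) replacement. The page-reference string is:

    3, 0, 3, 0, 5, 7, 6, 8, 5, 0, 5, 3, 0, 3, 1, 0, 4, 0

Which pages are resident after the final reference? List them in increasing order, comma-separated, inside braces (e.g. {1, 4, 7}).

3: miss, frames (3)
0: miss, frames (3 0)
3: hit
0: hit
5: miss, frames (3 0 5)
7: miss, evict 3, frames (0 5 7)
6: miss, evict 0, frames (5 7 6)
8: miss, evict 5, frames (7 6 8)
5: miss, evict 7, frames (6 8 5)
0: miss, evict 6, frames (8 5 0)
5: hit
3: miss, evict 8, frames (5 0 3)
0: hit
3: hit
1: miss, evict 5, frames (0 3 1)
0: hit
4: miss, evict 0, frames (3 1 4)
0: miss, evict 3, frames (1 4 0)

{0, 1, 4}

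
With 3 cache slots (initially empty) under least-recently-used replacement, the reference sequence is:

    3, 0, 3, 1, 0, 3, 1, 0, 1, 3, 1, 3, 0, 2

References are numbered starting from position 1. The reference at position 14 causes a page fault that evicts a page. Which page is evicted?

1

pos 1: 3: miss, frames [3]
pos 2: 0: miss, frames [3, 0]
pos 3: 3: hit
pos 4: 1: miss, frames [0, 3, 1]
pos 5: 0: hit
pos 6: 3: hit
pos 7: 1: hit
pos 8: 0: hit
pos 9: 1: hit
pos 10: 3: hit
pos 11: 1: hit
pos 12: 3: hit
pos 13: 0: hit
pos 14: 2: miss, evict 1, frames [3, 0, 2]
At position 14, page 1 is evicted.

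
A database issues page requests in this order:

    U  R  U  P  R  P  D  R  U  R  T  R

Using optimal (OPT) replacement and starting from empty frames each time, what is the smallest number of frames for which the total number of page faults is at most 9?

2

f=1: 12 faults
f=2: 6 faults
f=3: 5 faults
f=4: 5 faults
f=5: 5 faults
Smallest f with faults ≤ 9 is 2.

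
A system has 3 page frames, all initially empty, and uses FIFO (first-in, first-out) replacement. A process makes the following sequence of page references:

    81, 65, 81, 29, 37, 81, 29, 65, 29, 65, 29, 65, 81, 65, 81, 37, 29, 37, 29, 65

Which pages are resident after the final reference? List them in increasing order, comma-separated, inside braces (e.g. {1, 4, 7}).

{29, 37, 65}

81: fault, frames [81]
65: fault, frames [81, 65]
81: hit
29: fault, frames [81, 65, 29]
37: fault, evict 81, frames [65, 29, 37]
81: fault, evict 65, frames [29, 37, 81]
29: hit
65: fault, evict 29, frames [37, 81, 65]
29: fault, evict 37, frames [81, 65, 29]
65: hit
29: hit
65: hit
81: hit
65: hit
81: hit
37: fault, evict 81, frames [65, 29, 37]
29: hit
37: hit
29: hit
65: hit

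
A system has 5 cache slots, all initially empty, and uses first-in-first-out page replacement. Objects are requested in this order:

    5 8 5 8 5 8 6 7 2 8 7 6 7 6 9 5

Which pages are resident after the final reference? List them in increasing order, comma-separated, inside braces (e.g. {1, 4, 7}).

{2, 5, 6, 7, 9}

5: miss, frames [5]
8: miss, frames [5, 8]
5: hit
8: hit
5: hit
8: hit
6: miss, frames [5, 8, 6]
7: miss, frames [5, 8, 6, 7]
2: miss, frames [5, 8, 6, 7, 2]
8: hit
7: hit
6: hit
7: hit
6: hit
9: miss, evict 5, frames [8, 6, 7, 2, 9]
5: miss, evict 8, frames [6, 7, 2, 9, 5]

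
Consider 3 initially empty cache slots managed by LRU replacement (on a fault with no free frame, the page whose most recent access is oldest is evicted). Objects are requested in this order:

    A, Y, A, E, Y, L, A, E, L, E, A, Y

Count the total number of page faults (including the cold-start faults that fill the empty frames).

A: fault, frames (A)
Y: fault, frames (A Y)
A: hit
E: fault, frames (Y A E)
Y: hit
L: fault, evict A, frames (E Y L)
A: fault, evict E, frames (Y L A)
E: fault, evict Y, frames (L A E)
L: hit
E: hit
A: hit
Y: fault, evict L, frames (E A Y)
Page faults: 7.

7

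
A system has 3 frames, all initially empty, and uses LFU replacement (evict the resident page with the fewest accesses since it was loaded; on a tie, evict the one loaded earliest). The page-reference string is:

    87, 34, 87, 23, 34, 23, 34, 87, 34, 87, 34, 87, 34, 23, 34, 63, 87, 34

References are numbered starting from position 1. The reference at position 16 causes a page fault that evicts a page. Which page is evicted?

23

pos 1: 87 → miss, frames (87)
pos 2: 34 → miss, frames (87 34)
pos 3: 87 → hit
pos 4: 23 → miss, frames (87 34 23)
pos 5: 34 → hit
pos 6: 23 → hit
pos 7: 34 → hit
pos 8: 87 → hit
pos 9: 34 → hit
pos 10: 87 → hit
pos 11: 34 → hit
pos 12: 87 → hit
pos 13: 34 → hit
pos 14: 23 → hit
pos 15: 34 → hit
pos 16: 63 → miss, evict 23, frames (87 34 63)
At position 16, page 23 is evicted.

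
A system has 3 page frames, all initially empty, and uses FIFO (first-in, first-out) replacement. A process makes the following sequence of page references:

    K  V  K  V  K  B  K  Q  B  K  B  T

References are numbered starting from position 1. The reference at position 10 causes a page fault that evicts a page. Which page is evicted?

pos 1: K: fault, frames {K}
pos 2: V: fault, frames {K,V}
pos 3: K: hit
pos 4: V: hit
pos 5: K: hit
pos 6: B: fault, frames {K,V,B}
pos 7: K: hit
pos 8: Q: fault, evict K, frames {V,B,Q}
pos 9: B: hit
pos 10: K: fault, evict V, frames {B,Q,K}
At position 10, page V is evicted.

V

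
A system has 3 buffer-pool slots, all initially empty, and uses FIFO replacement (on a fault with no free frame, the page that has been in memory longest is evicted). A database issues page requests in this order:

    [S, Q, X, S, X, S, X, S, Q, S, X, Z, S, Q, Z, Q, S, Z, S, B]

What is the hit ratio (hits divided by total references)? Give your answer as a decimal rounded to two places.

S -> fault, frames {S}
Q -> fault, frames {S,Q}
X -> fault, frames {S,Q,X}
S -> hit
X -> hit
S -> hit
X -> hit
S -> hit
Q -> hit
S -> hit
X -> hit
Z -> fault, evict S, frames {Q,X,Z}
S -> fault, evict Q, frames {X,Z,S}
Q -> fault, evict X, frames {Z,S,Q}
Z -> hit
Q -> hit
S -> hit
Z -> hit
S -> hit
B -> fault, evict Z, frames {S,Q,B}
Hits: 13 of 20 references → 13/20 = 0.6500.

0.65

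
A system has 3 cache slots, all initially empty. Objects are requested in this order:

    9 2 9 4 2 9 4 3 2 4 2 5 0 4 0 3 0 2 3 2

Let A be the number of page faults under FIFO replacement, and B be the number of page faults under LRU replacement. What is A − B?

-1

Under FIFO: F F . F . . . F . . . F F F . F . F . . → 9 faults.
Under LRU: F F . F . . . F F . . F F F . F . F . . → 10 faults.
A − B = 9 − 10 = -1.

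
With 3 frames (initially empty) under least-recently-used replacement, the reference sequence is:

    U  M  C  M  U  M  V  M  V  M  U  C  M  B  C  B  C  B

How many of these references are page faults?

U -> fault, frames (U)
M -> fault, frames (U M)
C -> fault, frames (U M C)
M -> hit
U -> hit
M -> hit
V -> fault, evict C, frames (U M V)
M -> hit
V -> hit
M -> hit
U -> hit
C -> fault, evict V, frames (M U C)
M -> hit
B -> fault, evict U, frames (C M B)
C -> hit
B -> hit
C -> hit
B -> hit
Page faults: 6.

6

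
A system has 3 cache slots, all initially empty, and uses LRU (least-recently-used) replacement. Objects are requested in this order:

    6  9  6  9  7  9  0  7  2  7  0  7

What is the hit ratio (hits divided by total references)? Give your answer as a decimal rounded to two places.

0.58

6 → miss, frames (6)
9 → miss, frames (6 9)
6 → hit
9 → hit
7 → miss, frames (6 9 7)
9 → hit
0 → miss, evict 6, frames (7 9 0)
7 → hit
2 → miss, evict 9, frames (0 7 2)
7 → hit
0 → hit
7 → hit
Hits: 7 of 12 references → 7/12 = 0.5833.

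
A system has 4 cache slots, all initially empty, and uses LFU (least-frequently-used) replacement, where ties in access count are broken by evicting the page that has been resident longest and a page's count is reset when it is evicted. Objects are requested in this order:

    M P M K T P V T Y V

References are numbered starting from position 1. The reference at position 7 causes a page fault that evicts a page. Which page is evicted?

pos 1: M -> fault, frames [M]
pos 2: P -> fault, frames [M, P]
pos 3: M -> hit
pos 4: K -> fault, frames [M, P, K]
pos 5: T -> fault, frames [M, P, K, T]
pos 6: P -> hit
pos 7: V -> fault, evict K, frames [M, P, T, V]
At position 7, page K is evicted.

K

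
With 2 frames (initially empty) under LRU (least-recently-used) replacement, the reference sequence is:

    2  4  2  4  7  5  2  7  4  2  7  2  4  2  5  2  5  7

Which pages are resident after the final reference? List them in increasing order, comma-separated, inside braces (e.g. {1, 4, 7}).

2: fault, frames {2}
4: fault, frames {2,4}
2: hit
4: hit
7: fault, evict 2, frames {4,7}
5: fault, evict 4, frames {7,5}
2: fault, evict 7, frames {5,2}
7: fault, evict 5, frames {2,7}
4: fault, evict 2, frames {7,4}
2: fault, evict 7, frames {4,2}
7: fault, evict 4, frames {2,7}
2: hit
4: fault, evict 7, frames {2,4}
2: hit
5: fault, evict 4, frames {2,5}
2: hit
5: hit
7: fault, evict 2, frames {5,7}

{5, 7}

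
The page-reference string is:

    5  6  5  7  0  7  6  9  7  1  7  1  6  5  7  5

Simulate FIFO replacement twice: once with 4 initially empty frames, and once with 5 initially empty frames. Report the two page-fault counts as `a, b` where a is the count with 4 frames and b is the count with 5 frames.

4 frames: F F . F F . . F . F . . F F F . → 9 faults.
5 frames: F F . F F . . F . F . . . F . . → 7 faults.
7 < 9: adding a frame reduced faults, as is typical.

9, 7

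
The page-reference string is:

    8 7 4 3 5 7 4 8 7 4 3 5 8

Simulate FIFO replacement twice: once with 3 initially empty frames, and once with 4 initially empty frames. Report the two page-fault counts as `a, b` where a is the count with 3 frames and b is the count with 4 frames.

10, 11

3 frames: F F F F F F F F . . F F . → 10 faults.
4 frames: F F F F F . . F F F F F F → 11 faults.
11 > 10: adding a frame increased faults — Belady's anomaly.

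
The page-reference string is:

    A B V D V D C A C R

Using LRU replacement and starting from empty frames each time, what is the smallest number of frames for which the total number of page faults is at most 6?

5

f=1: 10 faults
f=2: 7 faults
f=3: 7 faults
f=4: 7 faults
f=5: 6 faults
f=6: 6 faults
Smallest f with faults ≤ 6 is 5.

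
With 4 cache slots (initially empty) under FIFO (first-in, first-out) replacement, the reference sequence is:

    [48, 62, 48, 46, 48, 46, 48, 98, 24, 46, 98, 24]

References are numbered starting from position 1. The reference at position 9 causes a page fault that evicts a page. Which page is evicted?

48

pos 1: 48: miss, frames (48)
pos 2: 62: miss, frames (48 62)
pos 3: 48: hit
pos 4: 46: miss, frames (48 62 46)
pos 5: 48: hit
pos 6: 46: hit
pos 7: 48: hit
pos 8: 98: miss, frames (48 62 46 98)
pos 9: 24: miss, evict 48, frames (62 46 98 24)
At position 9, page 48 is evicted.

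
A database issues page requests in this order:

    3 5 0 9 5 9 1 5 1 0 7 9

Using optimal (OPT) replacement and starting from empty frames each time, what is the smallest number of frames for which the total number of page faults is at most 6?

4

f=1: 12 faults
f=2: 8 faults
f=3: 7 faults
f=4: 6 faults
f=5: 6 faults
f=6: 6 faults
Smallest f with faults ≤ 6 is 4.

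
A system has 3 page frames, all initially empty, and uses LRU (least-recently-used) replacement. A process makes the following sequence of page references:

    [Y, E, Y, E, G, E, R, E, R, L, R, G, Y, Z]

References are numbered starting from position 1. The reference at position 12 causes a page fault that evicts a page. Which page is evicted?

E

pos 1: Y -> miss, frames (Y)
pos 2: E -> miss, frames (Y E)
pos 3: Y -> hit
pos 4: E -> hit
pos 5: G -> miss, frames (Y E G)
pos 6: E -> hit
pos 7: R -> miss, evict Y, frames (G E R)
pos 8: E -> hit
pos 9: R -> hit
pos 10: L -> miss, evict G, frames (E R L)
pos 11: R -> hit
pos 12: G -> miss, evict E, frames (L R G)
At position 12, page E is evicted.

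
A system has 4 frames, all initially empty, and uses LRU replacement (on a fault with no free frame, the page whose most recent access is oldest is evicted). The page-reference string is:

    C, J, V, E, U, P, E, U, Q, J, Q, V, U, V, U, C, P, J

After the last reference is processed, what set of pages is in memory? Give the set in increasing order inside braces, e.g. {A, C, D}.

{C, J, P, U}

C: miss, frames [C]
J: miss, frames [C, J]
V: miss, frames [C, J, V]
E: miss, frames [C, J, V, E]
U: miss, evict C, frames [J, V, E, U]
P: miss, evict J, frames [V, E, U, P]
E: hit
U: hit
Q: miss, evict V, frames [P, E, U, Q]
J: miss, evict P, frames [E, U, Q, J]
Q: hit
V: miss, evict E, frames [U, J, Q, V]
U: hit
V: hit
U: hit
C: miss, evict J, frames [Q, V, U, C]
P: miss, evict Q, frames [V, U, C, P]
J: miss, evict V, frames [U, C, P, J]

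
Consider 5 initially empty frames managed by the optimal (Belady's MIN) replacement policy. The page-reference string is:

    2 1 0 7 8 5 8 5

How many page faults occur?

2 → miss, frames [2]
1 → miss, frames [2, 1]
0 → miss, frames [2, 1, 0]
7 → miss, frames [2, 1, 0, 7]
8 → miss, frames [2, 1, 0, 7, 8]
5 → miss, evict 7, frames [2, 1, 0, 8, 5]
8 → hit
5 → hit
Page faults: 6.

6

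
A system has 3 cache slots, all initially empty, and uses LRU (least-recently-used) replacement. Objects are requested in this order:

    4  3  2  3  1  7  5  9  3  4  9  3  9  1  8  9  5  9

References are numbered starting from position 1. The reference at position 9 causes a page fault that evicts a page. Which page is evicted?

pos 1: 4 -> miss, frames (4)
pos 2: 3 -> miss, frames (4 3)
pos 3: 2 -> miss, frames (4 3 2)
pos 4: 3 -> hit
pos 5: 1 -> miss, evict 4, frames (2 3 1)
pos 6: 7 -> miss, evict 2, frames (3 1 7)
pos 7: 5 -> miss, evict 3, frames (1 7 5)
pos 8: 9 -> miss, evict 1, frames (7 5 9)
pos 9: 3 -> miss, evict 7, frames (5 9 3)
At position 9, page 7 is evicted.

7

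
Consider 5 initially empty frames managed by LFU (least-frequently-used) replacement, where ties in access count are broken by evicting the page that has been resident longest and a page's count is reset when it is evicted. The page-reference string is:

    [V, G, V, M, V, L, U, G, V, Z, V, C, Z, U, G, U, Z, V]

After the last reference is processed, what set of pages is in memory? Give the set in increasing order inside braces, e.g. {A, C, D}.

V -> fault, frames [V]
G -> fault, frames [V, G]
V -> hit
M -> fault, frames [V, G, M]
V -> hit
L -> fault, frames [V, G, M, L]
U -> fault, frames [V, G, M, L, U]
G -> hit
V -> hit
Z -> fault, evict M, frames [V, G, L, U, Z]
V -> hit
C -> fault, evict L, frames [V, G, U, Z, C]
Z -> hit
U -> hit
G -> hit
U -> hit
Z -> hit
V -> hit

{C, G, U, V, Z}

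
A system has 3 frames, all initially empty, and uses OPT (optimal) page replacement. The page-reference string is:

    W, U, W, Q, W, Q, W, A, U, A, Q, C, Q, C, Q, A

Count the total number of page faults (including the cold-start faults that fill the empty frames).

5

W -> fault, frames (W)
U -> fault, frames (W U)
W -> hit
Q -> fault, frames (W U Q)
W -> hit
Q -> hit
W -> hit
A -> fault, evict W, frames (U Q A)
U -> hit
A -> hit
Q -> hit
C -> fault, evict U, frames (Q A C)
Q -> hit
C -> hit
Q -> hit
A -> hit
Page faults: 5.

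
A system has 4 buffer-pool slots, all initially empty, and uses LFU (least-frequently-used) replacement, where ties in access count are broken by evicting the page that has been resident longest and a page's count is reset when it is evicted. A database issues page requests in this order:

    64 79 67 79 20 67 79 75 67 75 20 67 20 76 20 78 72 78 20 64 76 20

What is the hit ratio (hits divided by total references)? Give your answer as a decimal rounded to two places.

64 -> miss, frames [64]
79 -> miss, frames [64, 79]
67 -> miss, frames [64, 79, 67]
79 -> hit
20 -> miss, frames [64, 79, 67, 20]
67 -> hit
79 -> hit
75 -> miss, evict 64, frames [79, 67, 20, 75]
67 -> hit
75 -> hit
20 -> hit
67 -> hit
20 -> hit
76 -> miss, evict 75, frames [79, 67, 20, 76]
20 -> hit
78 -> miss, evict 76, frames [79, 67, 20, 78]
72 -> miss, evict 78, frames [79, 67, 20, 72]
78 -> miss, evict 72, frames [79, 67, 20, 78]
20 -> hit
64 -> miss, evict 78, frames [79, 67, 20, 64]
76 -> miss, evict 64, frames [79, 67, 20, 76]
20 -> hit
Hits: 11 of 22 references → 11/22 = 0.5000.

0.50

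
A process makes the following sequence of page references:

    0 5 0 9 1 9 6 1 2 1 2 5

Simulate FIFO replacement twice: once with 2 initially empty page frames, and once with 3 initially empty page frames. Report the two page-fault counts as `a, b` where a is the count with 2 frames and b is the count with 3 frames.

8, 7

2 frames: F F . F F . F . F F . F → 8 faults.
3 frames: F F . F F . F . F . . F → 7 faults.
7 < 8: adding a frame reduced faults, as is typical.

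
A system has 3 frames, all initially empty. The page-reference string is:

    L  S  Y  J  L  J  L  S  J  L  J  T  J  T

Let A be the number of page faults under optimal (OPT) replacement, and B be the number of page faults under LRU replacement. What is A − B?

-2

Under OPT: F F F F . . . . . . . F . . → 5 faults.
Under LRU: F F F F F . . F . . . F . . → 7 faults.
A − B = 5 − 7 = -2.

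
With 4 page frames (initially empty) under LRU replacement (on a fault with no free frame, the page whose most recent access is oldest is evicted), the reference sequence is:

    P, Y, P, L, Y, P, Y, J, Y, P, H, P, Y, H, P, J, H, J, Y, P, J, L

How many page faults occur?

P → fault, frames [P]
Y → fault, frames [P, Y]
P → hit
L → fault, frames [Y, P, L]
Y → hit
P → hit
Y → hit
J → fault, frames [L, P, Y, J]
Y → hit
P → hit
H → fault, evict L, frames [J, Y, P, H]
P → hit
Y → hit
H → hit
P → hit
J → hit
H → hit
J → hit
Y → hit
P → hit
J → hit
L → fault, evict H, frames [Y, P, J, L]
Page faults: 6.

6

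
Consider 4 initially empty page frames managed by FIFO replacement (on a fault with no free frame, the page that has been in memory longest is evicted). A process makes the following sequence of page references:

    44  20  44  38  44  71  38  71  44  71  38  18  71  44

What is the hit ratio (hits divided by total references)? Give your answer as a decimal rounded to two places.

44 → miss, frames {44}
20 → miss, frames {44,20}
44 → hit
38 → miss, frames {44,20,38}
44 → hit
71 → miss, frames {44,20,38,71}
38 → hit
71 → hit
44 → hit
71 → hit
38 → hit
18 → miss, evict 44, frames {20,38,71,18}
71 → hit
44 → miss, evict 20, frames {38,71,18,44}
Hits: 8 of 14 references → 8/14 = 0.5714.

0.57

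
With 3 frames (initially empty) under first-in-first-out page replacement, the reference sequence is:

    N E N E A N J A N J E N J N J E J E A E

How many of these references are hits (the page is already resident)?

13

N: fault, frames [N]
E: fault, frames [N, E]
N: hit
E: hit
A: fault, frames [N, E, A]
N: hit
J: fault, evict N, frames [E, A, J]
A: hit
N: fault, evict E, frames [A, J, N]
J: hit
E: fault, evict A, frames [J, N, E]
N: hit
J: hit
N: hit
J: hit
E: hit
J: hit
E: hit
A: fault, evict J, frames [N, E, A]
E: hit
Hits: 13.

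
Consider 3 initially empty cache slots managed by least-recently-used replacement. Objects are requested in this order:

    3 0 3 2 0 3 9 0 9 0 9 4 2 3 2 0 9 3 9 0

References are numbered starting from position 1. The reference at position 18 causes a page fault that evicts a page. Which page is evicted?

pos 1: 3: miss, frames [3]
pos 2: 0: miss, frames [3, 0]
pos 3: 3: hit
pos 4: 2: miss, frames [0, 3, 2]
pos 5: 0: hit
pos 6: 3: hit
pos 7: 9: miss, evict 2, frames [0, 3, 9]
pos 8: 0: hit
pos 9: 9: hit
pos 10: 0: hit
pos 11: 9: hit
pos 12: 4: miss, evict 3, frames [0, 9, 4]
pos 13: 2: miss, evict 0, frames [9, 4, 2]
pos 14: 3: miss, evict 9, frames [4, 2, 3]
pos 15: 2: hit
pos 16: 0: miss, evict 4, frames [3, 2, 0]
pos 17: 9: miss, evict 3, frames [2, 0, 9]
pos 18: 3: miss, evict 2, frames [0, 9, 3]
At position 18, page 2 is evicted.

2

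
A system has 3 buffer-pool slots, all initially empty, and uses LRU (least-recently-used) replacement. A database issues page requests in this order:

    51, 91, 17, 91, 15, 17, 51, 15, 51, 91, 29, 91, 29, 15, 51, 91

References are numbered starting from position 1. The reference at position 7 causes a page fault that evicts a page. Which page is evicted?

91

pos 1: 51: fault, frames {51}
pos 2: 91: fault, frames {51,91}
pos 3: 17: fault, frames {51,91,17}
pos 4: 91: hit
pos 5: 15: fault, evict 51, frames {17,91,15}
pos 6: 17: hit
pos 7: 51: fault, evict 91, frames {15,17,51}
At position 7, page 91 is evicted.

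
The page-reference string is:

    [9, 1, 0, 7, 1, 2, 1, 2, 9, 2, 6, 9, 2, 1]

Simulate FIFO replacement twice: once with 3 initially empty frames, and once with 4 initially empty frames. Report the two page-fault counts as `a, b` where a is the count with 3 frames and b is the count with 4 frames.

10, 8

3 frames: F F F F . F F . F . F . F F → 10 faults.
4 frames: F F F F . F . . F . F . . F → 8 faults.
8 < 10: adding a frame reduced faults, as is typical.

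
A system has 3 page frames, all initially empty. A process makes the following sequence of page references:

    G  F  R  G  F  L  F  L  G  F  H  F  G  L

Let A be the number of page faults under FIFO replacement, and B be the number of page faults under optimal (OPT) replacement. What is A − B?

Under FIFO: F F F . . F . . F F F . . F → 8 faults.
Under OPT: F F F . . F . . . . F . . F → 6 faults.
A − B = 8 − 6 = 2.

2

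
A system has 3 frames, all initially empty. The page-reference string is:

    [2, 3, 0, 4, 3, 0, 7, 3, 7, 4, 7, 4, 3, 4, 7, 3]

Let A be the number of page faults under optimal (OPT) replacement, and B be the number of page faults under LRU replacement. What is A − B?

Under OPT: F F F F . . F . . . . . . . . . → 5 faults.
Under LRU: F F F F . . F . . F . . . . . . → 6 faults.
A − B = 5 − 6 = -1.

-1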